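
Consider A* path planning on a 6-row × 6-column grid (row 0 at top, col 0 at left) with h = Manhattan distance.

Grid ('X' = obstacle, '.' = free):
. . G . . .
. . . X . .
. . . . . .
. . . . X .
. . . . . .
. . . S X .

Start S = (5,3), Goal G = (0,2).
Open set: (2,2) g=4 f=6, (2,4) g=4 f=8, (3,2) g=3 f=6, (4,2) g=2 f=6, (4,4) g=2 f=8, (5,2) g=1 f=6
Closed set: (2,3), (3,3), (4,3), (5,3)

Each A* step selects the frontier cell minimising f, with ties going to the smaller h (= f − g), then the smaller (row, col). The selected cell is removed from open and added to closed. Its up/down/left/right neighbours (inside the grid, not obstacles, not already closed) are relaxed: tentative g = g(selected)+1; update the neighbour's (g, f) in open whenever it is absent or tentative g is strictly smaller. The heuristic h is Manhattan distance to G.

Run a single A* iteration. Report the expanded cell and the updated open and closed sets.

step 1: expand (2,2) (f=6, h=2) → closed; open now [(1,2) g=5 f=6, (2,1) g=5 f=8, (2,4) g=4 f=8, (3,2) g=3 f=6, (4,2) g=2 f=6, (4,4) g=2 f=8, (5,2) g=1 f=6]

expanded=(2,2); open=[(1,2) g=5 f=6, (2,1) g=5 f=8, (2,4) g=4 f=8, (3,2) g=3 f=6, (4,2) g=2 f=6, (4,4) g=2 f=8, (5,2) g=1 f=6]; closed=[(2,2), (2,3), (3,3), (4,3), (5,3)]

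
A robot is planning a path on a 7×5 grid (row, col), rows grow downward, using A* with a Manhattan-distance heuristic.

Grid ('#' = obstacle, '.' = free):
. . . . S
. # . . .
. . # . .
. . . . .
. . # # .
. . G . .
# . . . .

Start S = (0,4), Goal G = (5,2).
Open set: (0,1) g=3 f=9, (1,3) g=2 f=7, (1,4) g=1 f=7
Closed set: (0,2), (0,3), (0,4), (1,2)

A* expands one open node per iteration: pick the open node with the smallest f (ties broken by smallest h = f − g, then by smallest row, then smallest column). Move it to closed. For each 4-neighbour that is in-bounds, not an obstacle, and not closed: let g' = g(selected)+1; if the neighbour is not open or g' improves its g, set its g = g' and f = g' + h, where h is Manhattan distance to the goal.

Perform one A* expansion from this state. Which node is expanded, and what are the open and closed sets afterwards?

step 1: expand (1,3) (f=7, h=5) → closed; open now [(0,1) g=3 f=9, (1,4) g=1 f=7, (2,3) g=3 f=7]

expanded=(1,3); open=[(0,1) g=3 f=9, (1,4) g=1 f=7, (2,3) g=3 f=7]; closed=[(0,2), (0,3), (0,4), (1,2), (1,3)]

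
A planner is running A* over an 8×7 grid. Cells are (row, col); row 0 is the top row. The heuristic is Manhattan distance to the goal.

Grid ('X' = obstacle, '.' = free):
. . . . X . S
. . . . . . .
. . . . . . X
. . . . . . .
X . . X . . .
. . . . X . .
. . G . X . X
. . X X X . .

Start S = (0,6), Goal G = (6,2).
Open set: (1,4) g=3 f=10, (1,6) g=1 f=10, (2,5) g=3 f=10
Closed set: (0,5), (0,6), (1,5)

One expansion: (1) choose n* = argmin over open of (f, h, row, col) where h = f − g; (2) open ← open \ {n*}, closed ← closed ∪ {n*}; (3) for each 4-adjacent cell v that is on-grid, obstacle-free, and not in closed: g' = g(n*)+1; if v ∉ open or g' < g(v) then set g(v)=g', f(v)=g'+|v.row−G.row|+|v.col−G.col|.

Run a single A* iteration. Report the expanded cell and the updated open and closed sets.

expanded=(1,4); open=[(1,3) g=4 f=10, (1,6) g=1 f=10, (2,4) g=4 f=10, (2,5) g=3 f=10]; closed=[(0,5), (0,6), (1,4), (1,5)]

step 1: expand (1,4) (f=10, h=7) → closed; open now [(1,3) g=4 f=10, (1,6) g=1 f=10, (2,4) g=4 f=10, (2,5) g=3 f=10]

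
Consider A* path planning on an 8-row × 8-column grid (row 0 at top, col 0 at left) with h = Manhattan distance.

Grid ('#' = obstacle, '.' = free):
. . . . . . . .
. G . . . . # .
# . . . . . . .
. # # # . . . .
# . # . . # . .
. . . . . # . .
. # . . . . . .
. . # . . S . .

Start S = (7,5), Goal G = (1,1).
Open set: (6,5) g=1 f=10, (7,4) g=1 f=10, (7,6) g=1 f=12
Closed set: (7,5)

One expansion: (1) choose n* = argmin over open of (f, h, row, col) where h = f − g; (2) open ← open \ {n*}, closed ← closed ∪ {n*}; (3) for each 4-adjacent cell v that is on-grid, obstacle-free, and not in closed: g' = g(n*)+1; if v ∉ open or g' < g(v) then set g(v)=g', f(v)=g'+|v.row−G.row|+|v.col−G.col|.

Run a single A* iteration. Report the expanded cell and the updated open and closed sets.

step 1: expand (6,5) (f=10, h=9) → closed; open now [(6,4) g=2 f=10, (6,6) g=2 f=12, (7,4) g=1 f=10, (7,6) g=1 f=12]

expanded=(6,5); open=[(6,4) g=2 f=10, (6,6) g=2 f=12, (7,4) g=1 f=10, (7,6) g=1 f=12]; closed=[(6,5), (7,5)]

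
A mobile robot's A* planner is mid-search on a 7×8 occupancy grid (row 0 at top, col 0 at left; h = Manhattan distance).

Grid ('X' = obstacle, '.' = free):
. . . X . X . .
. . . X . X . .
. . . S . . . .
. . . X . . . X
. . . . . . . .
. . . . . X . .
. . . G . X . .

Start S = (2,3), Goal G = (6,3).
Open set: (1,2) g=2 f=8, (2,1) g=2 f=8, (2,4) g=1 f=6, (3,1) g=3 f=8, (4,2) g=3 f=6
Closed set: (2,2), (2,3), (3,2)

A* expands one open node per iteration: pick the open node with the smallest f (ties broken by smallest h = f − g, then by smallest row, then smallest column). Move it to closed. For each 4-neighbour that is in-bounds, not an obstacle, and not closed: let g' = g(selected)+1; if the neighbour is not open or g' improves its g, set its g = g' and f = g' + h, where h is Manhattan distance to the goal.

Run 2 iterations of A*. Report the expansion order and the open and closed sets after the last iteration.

order=[(4,2) → (4,3)]; open=[(1,2) g=2 f=8, (2,1) g=2 f=8, (2,4) g=1 f=6, (3,1) g=3 f=8, (4,1) g=4 f=8, (4,4) g=5 f=8, (5,2) g=4 f=6, (5,3) g=5 f=6]; closed=[(2,2), (2,3), (3,2), (4,2), (4,3)]

step 1: expand (4,2) (f=6, h=3) → closed; open now [(1,2) g=2 f=8, (2,1) g=2 f=8, (2,4) g=1 f=6, (3,1) g=3 f=8, (4,1) g=4 f=8, (4,3) g=4 f=6, (5,2) g=4 f=6]
step 2: expand (4,3) (f=6, h=2) → closed; open now [(1,2) g=2 f=8, (2,1) g=2 f=8, (2,4) g=1 f=6, (3,1) g=3 f=8, (4,1) g=4 f=8, (4,4) g=5 f=8, (5,2) g=4 f=6, (5,3) g=5 f=6]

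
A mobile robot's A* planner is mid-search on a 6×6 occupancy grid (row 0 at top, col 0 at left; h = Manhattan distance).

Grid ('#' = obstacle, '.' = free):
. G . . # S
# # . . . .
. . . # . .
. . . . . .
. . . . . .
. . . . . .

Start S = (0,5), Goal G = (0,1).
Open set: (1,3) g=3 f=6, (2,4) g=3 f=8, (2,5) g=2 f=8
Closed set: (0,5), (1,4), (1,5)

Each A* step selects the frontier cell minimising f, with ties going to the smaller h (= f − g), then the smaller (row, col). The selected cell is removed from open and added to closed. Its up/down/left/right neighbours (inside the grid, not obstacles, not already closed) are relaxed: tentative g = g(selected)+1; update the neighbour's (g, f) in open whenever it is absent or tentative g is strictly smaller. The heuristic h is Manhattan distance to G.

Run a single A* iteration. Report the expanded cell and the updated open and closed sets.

step 1: expand (1,3) (f=6, h=3) → closed; open now [(0,3) g=4 f=6, (1,2) g=4 f=6, (2,4) g=3 f=8, (2,5) g=2 f=8]

expanded=(1,3); open=[(0,3) g=4 f=6, (1,2) g=4 f=6, (2,4) g=3 f=8, (2,5) g=2 f=8]; closed=[(0,5), (1,3), (1,4), (1,5)]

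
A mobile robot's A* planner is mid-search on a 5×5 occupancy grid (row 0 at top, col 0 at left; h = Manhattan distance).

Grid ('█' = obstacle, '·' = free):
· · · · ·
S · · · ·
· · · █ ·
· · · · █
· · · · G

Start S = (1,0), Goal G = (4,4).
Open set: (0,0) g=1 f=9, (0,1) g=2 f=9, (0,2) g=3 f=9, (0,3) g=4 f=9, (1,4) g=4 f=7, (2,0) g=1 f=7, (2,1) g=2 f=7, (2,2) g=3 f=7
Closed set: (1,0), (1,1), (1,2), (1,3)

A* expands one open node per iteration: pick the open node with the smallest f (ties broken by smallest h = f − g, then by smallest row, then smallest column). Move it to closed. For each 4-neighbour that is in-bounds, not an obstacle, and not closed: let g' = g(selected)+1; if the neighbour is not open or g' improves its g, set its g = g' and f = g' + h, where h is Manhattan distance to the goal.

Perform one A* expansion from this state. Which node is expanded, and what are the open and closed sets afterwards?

expanded=(1,4); open=[(0,0) g=1 f=9, (0,1) g=2 f=9, (0,2) g=3 f=9, (0,3) g=4 f=9, (0,4) g=5 f=9, (2,0) g=1 f=7, (2,1) g=2 f=7, (2,2) g=3 f=7, (2,4) g=5 f=7]; closed=[(1,0), (1,1), (1,2), (1,3), (1,4)]

step 1: expand (1,4) (f=7, h=3) → closed; open now [(0,0) g=1 f=9, (0,1) g=2 f=9, (0,2) g=3 f=9, (0,3) g=4 f=9, (0,4) g=5 f=9, (2,0) g=1 f=7, (2,1) g=2 f=7, (2,2) g=3 f=7, (2,4) g=5 f=7]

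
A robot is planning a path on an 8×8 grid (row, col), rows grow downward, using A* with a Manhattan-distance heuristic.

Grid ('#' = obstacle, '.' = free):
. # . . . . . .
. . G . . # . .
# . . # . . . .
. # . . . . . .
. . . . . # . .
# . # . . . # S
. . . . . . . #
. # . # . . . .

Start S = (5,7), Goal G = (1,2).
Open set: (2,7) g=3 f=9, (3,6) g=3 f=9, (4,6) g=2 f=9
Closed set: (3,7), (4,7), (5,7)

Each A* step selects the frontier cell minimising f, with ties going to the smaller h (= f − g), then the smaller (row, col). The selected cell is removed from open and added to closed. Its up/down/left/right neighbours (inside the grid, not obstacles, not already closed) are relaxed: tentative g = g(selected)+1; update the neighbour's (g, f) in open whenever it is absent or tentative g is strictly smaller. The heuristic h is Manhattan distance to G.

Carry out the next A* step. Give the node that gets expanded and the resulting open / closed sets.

expanded=(2,7); open=[(1,7) g=4 f=9, (2,6) g=4 f=9, (3,6) g=3 f=9, (4,6) g=2 f=9]; closed=[(2,7), (3,7), (4,7), (5,7)]

step 1: expand (2,7) (f=9, h=6) → closed; open now [(1,7) g=4 f=9, (2,6) g=4 f=9, (3,6) g=3 f=9, (4,6) g=2 f=9]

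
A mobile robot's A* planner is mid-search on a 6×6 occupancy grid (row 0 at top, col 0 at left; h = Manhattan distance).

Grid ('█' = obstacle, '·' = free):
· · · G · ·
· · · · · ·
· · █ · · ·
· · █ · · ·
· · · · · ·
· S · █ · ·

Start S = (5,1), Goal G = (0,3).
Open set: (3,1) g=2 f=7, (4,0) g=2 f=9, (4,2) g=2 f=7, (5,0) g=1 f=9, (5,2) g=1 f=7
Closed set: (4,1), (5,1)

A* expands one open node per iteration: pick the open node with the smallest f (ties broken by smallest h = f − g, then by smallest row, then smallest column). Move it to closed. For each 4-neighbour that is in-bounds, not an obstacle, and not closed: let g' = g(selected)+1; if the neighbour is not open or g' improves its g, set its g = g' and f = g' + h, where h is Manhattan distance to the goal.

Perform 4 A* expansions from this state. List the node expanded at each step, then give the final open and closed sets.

step 1: expand (3,1) (f=7, h=5) → closed; open now [(2,1) g=3 f=7, (3,0) g=3 f=9, (4,0) g=2 f=9, (4,2) g=2 f=7, (5,0) g=1 f=9, (5,2) g=1 f=7]
step 2: expand (2,1) (f=7, h=4) → closed; open now [(1,1) g=4 f=7, (2,0) g=4 f=9, (3,0) g=3 f=9, (4,0) g=2 f=9, (4,2) g=2 f=7, (5,0) g=1 f=9, (5,2) g=1 f=7]
step 3: expand (1,1) (f=7, h=3) → closed; open now [(0,1) g=5 f=7, (1,0) g=5 f=9, (1,2) g=5 f=7, (2,0) g=4 f=9, (3,0) g=3 f=9, (4,0) g=2 f=9, (4,2) g=2 f=7, (5,0) g=1 f=9, (5,2) g=1 f=7]
step 4: expand (0,1) (f=7, h=2) → closed; open now [(0,0) g=6 f=9, (0,2) g=6 f=7, (1,0) g=5 f=9, (1,2) g=5 f=7, (2,0) g=4 f=9, (3,0) g=3 f=9, (4,0) g=2 f=9, (4,2) g=2 f=7, (5,0) g=1 f=9, (5,2) g=1 f=7]

order=[(3,1) → (2,1) → (1,1) → (0,1)]; open=[(0,0) g=6 f=9, (0,2) g=6 f=7, (1,0) g=5 f=9, (1,2) g=5 f=7, (2,0) g=4 f=9, (3,0) g=3 f=9, (4,0) g=2 f=9, (4,2) g=2 f=7, (5,0) g=1 f=9, (5,2) g=1 f=7]; closed=[(0,1), (1,1), (2,1), (3,1), (4,1), (5,1)]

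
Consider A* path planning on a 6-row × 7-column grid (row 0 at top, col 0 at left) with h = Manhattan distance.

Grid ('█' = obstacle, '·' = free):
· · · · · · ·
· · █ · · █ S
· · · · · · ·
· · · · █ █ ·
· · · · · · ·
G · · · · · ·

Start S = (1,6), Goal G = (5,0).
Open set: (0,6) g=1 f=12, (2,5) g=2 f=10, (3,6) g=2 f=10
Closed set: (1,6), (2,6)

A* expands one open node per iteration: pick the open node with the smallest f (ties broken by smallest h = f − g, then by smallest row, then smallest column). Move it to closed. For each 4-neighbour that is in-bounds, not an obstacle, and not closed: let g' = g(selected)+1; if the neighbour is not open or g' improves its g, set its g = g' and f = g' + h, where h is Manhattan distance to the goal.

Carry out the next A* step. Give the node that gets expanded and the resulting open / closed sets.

step 1: expand (2,5) (f=10, h=8) → closed; open now [(0,6) g=1 f=12, (2,4) g=3 f=10, (3,6) g=2 f=10]

expanded=(2,5); open=[(0,6) g=1 f=12, (2,4) g=3 f=10, (3,6) g=2 f=10]; closed=[(1,6), (2,5), (2,6)]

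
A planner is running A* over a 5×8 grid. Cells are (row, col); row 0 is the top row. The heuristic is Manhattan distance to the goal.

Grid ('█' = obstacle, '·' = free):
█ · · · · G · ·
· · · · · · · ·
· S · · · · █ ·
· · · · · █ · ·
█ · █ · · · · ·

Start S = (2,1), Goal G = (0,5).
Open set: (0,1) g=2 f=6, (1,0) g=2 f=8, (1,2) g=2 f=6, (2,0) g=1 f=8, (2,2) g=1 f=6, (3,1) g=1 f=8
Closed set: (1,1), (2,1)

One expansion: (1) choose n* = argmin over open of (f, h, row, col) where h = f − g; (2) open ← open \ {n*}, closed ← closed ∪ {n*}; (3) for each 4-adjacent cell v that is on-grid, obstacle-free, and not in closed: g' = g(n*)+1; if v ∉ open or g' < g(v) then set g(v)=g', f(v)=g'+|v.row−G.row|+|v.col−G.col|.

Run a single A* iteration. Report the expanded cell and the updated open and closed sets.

expanded=(0,1); open=[(0,2) g=3 f=6, (1,0) g=2 f=8, (1,2) g=2 f=6, (2,0) g=1 f=8, (2,2) g=1 f=6, (3,1) g=1 f=8]; closed=[(0,1), (1,1), (2,1)]

step 1: expand (0,1) (f=6, h=4) → closed; open now [(0,2) g=3 f=6, (1,0) g=2 f=8, (1,2) g=2 f=6, (2,0) g=1 f=8, (2,2) g=1 f=6, (3,1) g=1 f=8]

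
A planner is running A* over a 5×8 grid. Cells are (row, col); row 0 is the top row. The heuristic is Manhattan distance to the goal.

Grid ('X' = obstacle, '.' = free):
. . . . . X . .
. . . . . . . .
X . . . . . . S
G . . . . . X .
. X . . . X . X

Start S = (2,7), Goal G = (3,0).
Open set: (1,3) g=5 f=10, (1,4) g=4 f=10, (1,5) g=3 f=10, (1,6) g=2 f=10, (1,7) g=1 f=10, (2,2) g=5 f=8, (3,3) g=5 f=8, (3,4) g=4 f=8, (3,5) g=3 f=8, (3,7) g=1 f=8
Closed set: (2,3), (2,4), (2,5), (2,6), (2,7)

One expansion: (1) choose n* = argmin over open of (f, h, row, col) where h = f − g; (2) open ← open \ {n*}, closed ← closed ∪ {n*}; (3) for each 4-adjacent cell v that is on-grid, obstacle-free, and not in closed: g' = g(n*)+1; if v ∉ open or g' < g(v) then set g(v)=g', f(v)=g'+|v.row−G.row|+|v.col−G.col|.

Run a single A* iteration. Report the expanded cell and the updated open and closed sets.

step 1: expand (2,2) (f=8, h=3) → closed; open now [(1,2) g=6 f=10, (1,3) g=5 f=10, (1,4) g=4 f=10, (1,5) g=3 f=10, (1,6) g=2 f=10, (1,7) g=1 f=10, (2,1) g=6 f=8, (3,2) g=6 f=8, (3,3) g=5 f=8, (3,4) g=4 f=8, (3,5) g=3 f=8, (3,7) g=1 f=8]

expanded=(2,2); open=[(1,2) g=6 f=10, (1,3) g=5 f=10, (1,4) g=4 f=10, (1,5) g=3 f=10, (1,6) g=2 f=10, (1,7) g=1 f=10, (2,1) g=6 f=8, (3,2) g=6 f=8, (3,3) g=5 f=8, (3,4) g=4 f=8, (3,5) g=3 f=8, (3,7) g=1 f=8]; closed=[(2,2), (2,3), (2,4), (2,5), (2,6), (2,7)]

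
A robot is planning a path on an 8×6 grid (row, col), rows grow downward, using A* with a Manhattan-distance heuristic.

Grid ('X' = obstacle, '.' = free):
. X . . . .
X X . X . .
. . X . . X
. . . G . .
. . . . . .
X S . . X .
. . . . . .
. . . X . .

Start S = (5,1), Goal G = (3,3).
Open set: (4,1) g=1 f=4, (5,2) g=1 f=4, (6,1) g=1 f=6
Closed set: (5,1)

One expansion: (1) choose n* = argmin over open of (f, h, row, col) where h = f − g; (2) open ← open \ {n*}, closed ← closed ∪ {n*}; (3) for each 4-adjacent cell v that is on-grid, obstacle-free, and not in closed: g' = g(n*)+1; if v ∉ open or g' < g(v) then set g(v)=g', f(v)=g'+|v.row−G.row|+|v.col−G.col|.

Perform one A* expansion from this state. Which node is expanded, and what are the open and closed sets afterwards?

expanded=(4,1); open=[(3,1) g=2 f=4, (4,0) g=2 f=6, (4,2) g=2 f=4, (5,2) g=1 f=4, (6,1) g=1 f=6]; closed=[(4,1), (5,1)]

step 1: expand (4,1) (f=4, h=3) → closed; open now [(3,1) g=2 f=4, (4,0) g=2 f=6, (4,2) g=2 f=4, (5,2) g=1 f=4, (6,1) g=1 f=6]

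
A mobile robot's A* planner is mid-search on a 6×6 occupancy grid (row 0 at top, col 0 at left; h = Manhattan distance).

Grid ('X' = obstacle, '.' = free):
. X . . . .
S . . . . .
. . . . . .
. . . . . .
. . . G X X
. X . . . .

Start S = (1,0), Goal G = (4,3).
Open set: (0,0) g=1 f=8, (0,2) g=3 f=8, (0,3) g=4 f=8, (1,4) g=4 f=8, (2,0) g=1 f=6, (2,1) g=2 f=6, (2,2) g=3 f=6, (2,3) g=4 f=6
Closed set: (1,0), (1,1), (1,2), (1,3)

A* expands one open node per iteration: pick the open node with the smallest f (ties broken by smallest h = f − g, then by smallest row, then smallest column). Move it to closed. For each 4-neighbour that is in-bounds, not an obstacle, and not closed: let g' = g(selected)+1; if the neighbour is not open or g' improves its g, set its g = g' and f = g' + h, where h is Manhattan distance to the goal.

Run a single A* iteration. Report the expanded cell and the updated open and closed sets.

step 1: expand (2,3) (f=6, h=2) → closed; open now [(0,0) g=1 f=8, (0,2) g=3 f=8, (0,3) g=4 f=8, (1,4) g=4 f=8, (2,0) g=1 f=6, (2,1) g=2 f=6, (2,2) g=3 f=6, (2,4) g=5 f=8, (3,3) g=5 f=6]

expanded=(2,3); open=[(0,0) g=1 f=8, (0,2) g=3 f=8, (0,3) g=4 f=8, (1,4) g=4 f=8, (2,0) g=1 f=6, (2,1) g=2 f=6, (2,2) g=3 f=6, (2,4) g=5 f=8, (3,3) g=5 f=6]; closed=[(1,0), (1,1), (1,2), (1,3), (2,3)]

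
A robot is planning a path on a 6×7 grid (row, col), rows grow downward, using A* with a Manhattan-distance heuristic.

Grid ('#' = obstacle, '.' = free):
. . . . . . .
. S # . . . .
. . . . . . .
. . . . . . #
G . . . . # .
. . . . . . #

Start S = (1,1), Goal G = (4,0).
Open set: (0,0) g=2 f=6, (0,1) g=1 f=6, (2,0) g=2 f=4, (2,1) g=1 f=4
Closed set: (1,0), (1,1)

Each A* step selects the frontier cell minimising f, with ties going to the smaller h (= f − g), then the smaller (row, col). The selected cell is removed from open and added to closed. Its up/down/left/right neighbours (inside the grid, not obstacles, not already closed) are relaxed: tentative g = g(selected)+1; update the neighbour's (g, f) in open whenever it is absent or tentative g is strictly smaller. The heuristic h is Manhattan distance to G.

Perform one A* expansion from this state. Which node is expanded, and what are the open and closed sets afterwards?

expanded=(2,0); open=[(0,0) g=2 f=6, (0,1) g=1 f=6, (2,1) g=1 f=4, (3,0) g=3 f=4]; closed=[(1,0), (1,1), (2,0)]

step 1: expand (2,0) (f=4, h=2) → closed; open now [(0,0) g=2 f=6, (0,1) g=1 f=6, (2,1) g=1 f=4, (3,0) g=3 f=4]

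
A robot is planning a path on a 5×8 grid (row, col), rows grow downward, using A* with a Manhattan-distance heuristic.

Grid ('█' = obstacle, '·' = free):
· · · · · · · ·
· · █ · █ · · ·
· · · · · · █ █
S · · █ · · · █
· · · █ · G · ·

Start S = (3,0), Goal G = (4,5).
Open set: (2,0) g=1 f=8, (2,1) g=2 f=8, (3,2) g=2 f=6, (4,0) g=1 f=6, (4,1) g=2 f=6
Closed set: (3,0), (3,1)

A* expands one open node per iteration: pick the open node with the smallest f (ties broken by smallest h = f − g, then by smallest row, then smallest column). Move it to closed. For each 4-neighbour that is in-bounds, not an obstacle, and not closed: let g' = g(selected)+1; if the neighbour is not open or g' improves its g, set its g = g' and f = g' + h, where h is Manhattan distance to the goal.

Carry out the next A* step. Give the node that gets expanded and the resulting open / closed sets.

step 1: expand (3,2) (f=6, h=4) → closed; open now [(2,0) g=1 f=8, (2,1) g=2 f=8, (2,2) g=3 f=8, (4,0) g=1 f=6, (4,1) g=2 f=6, (4,2) g=3 f=6]

expanded=(3,2); open=[(2,0) g=1 f=8, (2,1) g=2 f=8, (2,2) g=3 f=8, (4,0) g=1 f=6, (4,1) g=2 f=6, (4,2) g=3 f=6]; closed=[(3,0), (3,1), (3,2)]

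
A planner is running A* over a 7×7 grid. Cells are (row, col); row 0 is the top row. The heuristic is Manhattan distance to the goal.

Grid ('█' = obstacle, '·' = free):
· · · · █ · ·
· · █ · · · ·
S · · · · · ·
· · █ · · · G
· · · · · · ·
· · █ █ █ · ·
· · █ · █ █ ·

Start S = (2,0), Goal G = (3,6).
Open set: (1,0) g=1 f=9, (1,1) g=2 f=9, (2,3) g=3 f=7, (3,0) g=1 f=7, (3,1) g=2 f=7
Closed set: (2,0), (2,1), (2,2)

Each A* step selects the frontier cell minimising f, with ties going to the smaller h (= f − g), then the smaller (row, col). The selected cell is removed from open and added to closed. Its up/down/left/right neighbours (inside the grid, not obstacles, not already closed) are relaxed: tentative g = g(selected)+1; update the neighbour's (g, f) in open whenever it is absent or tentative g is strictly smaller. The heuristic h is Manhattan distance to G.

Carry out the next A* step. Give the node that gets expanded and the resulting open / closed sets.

expanded=(2,3); open=[(1,0) g=1 f=9, (1,1) g=2 f=9, (1,3) g=4 f=9, (2,4) g=4 f=7, (3,0) g=1 f=7, (3,1) g=2 f=7, (3,3) g=4 f=7]; closed=[(2,0), (2,1), (2,2), (2,3)]

step 1: expand (2,3) (f=7, h=4) → closed; open now [(1,0) g=1 f=9, (1,1) g=2 f=9, (1,3) g=4 f=9, (2,4) g=4 f=7, (3,0) g=1 f=7, (3,1) g=2 f=7, (3,3) g=4 f=7]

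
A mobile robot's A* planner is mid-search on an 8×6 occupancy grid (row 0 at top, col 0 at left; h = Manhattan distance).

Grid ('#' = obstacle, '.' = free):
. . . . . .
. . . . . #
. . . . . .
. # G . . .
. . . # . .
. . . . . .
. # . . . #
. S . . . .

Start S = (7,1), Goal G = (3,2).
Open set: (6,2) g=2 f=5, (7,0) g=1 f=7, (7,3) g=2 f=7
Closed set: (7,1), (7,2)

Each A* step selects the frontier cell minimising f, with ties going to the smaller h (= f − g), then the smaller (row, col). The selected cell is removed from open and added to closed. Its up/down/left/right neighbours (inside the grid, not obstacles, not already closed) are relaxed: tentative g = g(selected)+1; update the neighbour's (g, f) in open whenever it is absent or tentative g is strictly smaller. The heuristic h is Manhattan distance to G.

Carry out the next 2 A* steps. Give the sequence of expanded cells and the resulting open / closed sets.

step 1: expand (6,2) (f=5, h=3) → closed; open now [(5,2) g=3 f=5, (6,3) g=3 f=7, (7,0) g=1 f=7, (7,3) g=2 f=7]
step 2: expand (5,2) (f=5, h=2) → closed; open now [(4,2) g=4 f=5, (5,1) g=4 f=7, (5,3) g=4 f=7, (6,3) g=3 f=7, (7,0) g=1 f=7, (7,3) g=2 f=7]

order=[(6,2) → (5,2)]; open=[(4,2) g=4 f=5, (5,1) g=4 f=7, (5,3) g=4 f=7, (6,3) g=3 f=7, (7,0) g=1 f=7, (7,3) g=2 f=7]; closed=[(5,2), (6,2), (7,1), (7,2)]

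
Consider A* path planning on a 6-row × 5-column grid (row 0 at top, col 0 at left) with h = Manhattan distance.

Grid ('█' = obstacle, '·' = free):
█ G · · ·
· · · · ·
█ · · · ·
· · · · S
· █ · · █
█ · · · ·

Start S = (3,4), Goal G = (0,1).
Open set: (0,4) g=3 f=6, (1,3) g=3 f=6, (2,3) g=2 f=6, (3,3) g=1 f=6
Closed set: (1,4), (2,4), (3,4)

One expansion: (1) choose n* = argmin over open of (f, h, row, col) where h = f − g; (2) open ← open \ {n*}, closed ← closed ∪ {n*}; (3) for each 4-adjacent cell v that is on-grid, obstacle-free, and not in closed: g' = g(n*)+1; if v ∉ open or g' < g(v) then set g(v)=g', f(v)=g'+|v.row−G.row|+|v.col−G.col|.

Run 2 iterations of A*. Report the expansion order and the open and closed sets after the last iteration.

order=[(0,4) → (0,3)]; open=[(0,2) g=5 f=6, (1,3) g=3 f=6, (2,3) g=2 f=6, (3,3) g=1 f=6]; closed=[(0,3), (0,4), (1,4), (2,4), (3,4)]

step 1: expand (0,4) (f=6, h=3) → closed; open now [(0,3) g=4 f=6, (1,3) g=3 f=6, (2,3) g=2 f=6, (3,3) g=1 f=6]
step 2: expand (0,3) (f=6, h=2) → closed; open now [(0,2) g=5 f=6, (1,3) g=3 f=6, (2,3) g=2 f=6, (3,3) g=1 f=6]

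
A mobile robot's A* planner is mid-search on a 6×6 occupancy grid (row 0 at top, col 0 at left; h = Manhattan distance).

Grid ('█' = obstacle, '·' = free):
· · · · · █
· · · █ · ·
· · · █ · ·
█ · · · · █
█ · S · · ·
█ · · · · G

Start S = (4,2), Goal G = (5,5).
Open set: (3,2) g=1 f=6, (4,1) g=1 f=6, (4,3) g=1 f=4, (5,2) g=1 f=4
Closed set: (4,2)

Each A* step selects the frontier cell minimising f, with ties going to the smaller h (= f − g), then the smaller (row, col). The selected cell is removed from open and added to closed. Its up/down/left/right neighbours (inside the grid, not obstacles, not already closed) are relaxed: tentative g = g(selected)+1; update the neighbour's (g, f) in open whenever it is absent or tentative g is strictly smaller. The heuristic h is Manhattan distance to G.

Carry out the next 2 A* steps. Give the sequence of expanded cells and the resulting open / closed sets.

step 1: expand (4,3) (f=4, h=3) → closed; open now [(3,2) g=1 f=6, (3,3) g=2 f=6, (4,1) g=1 f=6, (4,4) g=2 f=4, (5,2) g=1 f=4, (5,3) g=2 f=4]
step 2: expand (4,4) (f=4, h=2) → closed; open now [(3,2) g=1 f=6, (3,3) g=2 f=6, (3,4) g=3 f=6, (4,1) g=1 f=6, (4,5) g=3 f=4, (5,2) g=1 f=4, (5,3) g=2 f=4, (5,4) g=3 f=4]

order=[(4,3) → (4,4)]; open=[(3,2) g=1 f=6, (3,3) g=2 f=6, (3,4) g=3 f=6, (4,1) g=1 f=6, (4,5) g=3 f=4, (5,2) g=1 f=4, (5,3) g=2 f=4, (5,4) g=3 f=4]; closed=[(4,2), (4,3), (4,4)]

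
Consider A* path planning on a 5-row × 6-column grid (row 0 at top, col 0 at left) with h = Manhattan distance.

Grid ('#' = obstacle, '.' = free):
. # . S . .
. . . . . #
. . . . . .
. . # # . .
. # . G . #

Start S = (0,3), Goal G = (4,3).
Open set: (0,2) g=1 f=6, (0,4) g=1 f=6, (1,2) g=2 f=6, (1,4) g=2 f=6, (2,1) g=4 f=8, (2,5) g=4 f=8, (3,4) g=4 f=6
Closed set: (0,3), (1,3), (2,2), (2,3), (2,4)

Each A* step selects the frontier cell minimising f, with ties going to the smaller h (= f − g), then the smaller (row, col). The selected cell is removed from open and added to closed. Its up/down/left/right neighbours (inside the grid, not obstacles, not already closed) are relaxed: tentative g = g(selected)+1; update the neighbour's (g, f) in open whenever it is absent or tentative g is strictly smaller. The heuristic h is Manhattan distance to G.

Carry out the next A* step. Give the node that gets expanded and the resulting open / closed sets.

step 1: expand (3,4) (f=6, h=2) → closed; open now [(0,2) g=1 f=6, (0,4) g=1 f=6, (1,2) g=2 f=6, (1,4) g=2 f=6, (2,1) g=4 f=8, (2,5) g=4 f=8, (3,5) g=5 f=8, (4,4) g=5 f=6]

expanded=(3,4); open=[(0,2) g=1 f=6, (0,4) g=1 f=6, (1,2) g=2 f=6, (1,4) g=2 f=6, (2,1) g=4 f=8, (2,5) g=4 f=8, (3,5) g=5 f=8, (4,4) g=5 f=6]; closed=[(0,3), (1,3), (2,2), (2,3), (2,4), (3,4)]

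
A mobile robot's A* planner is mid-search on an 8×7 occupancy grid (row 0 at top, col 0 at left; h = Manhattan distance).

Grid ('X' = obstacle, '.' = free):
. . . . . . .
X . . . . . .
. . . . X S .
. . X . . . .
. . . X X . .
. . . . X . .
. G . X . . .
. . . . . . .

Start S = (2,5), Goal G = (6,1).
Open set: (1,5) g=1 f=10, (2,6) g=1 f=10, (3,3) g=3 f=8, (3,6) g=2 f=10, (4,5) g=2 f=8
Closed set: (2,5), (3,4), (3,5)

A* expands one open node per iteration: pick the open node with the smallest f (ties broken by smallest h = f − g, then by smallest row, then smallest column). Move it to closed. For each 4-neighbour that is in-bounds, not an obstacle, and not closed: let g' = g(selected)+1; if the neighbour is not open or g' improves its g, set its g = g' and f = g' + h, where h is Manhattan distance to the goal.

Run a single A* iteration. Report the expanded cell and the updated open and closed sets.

step 1: expand (3,3) (f=8, h=5) → closed; open now [(1,5) g=1 f=10, (2,3) g=4 f=10, (2,6) g=1 f=10, (3,6) g=2 f=10, (4,5) g=2 f=8]

expanded=(3,3); open=[(1,5) g=1 f=10, (2,3) g=4 f=10, (2,6) g=1 f=10, (3,6) g=2 f=10, (4,5) g=2 f=8]; closed=[(2,5), (3,3), (3,4), (3,5)]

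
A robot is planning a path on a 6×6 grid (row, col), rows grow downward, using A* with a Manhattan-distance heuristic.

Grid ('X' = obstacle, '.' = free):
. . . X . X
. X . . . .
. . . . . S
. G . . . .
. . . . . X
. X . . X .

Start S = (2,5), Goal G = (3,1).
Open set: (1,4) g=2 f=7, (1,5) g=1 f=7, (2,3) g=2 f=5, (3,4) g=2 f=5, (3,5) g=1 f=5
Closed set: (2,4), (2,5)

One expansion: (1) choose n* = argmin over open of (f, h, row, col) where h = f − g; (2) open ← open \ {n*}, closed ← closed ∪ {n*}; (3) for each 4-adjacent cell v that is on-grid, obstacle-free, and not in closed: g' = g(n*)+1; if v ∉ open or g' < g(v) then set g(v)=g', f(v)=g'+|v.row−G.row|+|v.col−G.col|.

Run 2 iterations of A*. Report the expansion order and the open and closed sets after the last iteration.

step 1: expand (2,3) (f=5, h=3) → closed; open now [(1,3) g=3 f=7, (1,4) g=2 f=7, (1,5) g=1 f=7, (2,2) g=3 f=5, (3,3) g=3 f=5, (3,4) g=2 f=5, (3,5) g=1 f=5]
step 2: expand (2,2) (f=5, h=2) → closed; open now [(1,2) g=4 f=7, (1,3) g=3 f=7, (1,4) g=2 f=7, (1,5) g=1 f=7, (2,1) g=4 f=5, (3,2) g=4 f=5, (3,3) g=3 f=5, (3,4) g=2 f=5, (3,5) g=1 f=5]

order=[(2,3) → (2,2)]; open=[(1,2) g=4 f=7, (1,3) g=3 f=7, (1,4) g=2 f=7, (1,5) g=1 f=7, (2,1) g=4 f=5, (3,2) g=4 f=5, (3,3) g=3 f=5, (3,4) g=2 f=5, (3,5) g=1 f=5]; closed=[(2,2), (2,3), (2,4), (2,5)]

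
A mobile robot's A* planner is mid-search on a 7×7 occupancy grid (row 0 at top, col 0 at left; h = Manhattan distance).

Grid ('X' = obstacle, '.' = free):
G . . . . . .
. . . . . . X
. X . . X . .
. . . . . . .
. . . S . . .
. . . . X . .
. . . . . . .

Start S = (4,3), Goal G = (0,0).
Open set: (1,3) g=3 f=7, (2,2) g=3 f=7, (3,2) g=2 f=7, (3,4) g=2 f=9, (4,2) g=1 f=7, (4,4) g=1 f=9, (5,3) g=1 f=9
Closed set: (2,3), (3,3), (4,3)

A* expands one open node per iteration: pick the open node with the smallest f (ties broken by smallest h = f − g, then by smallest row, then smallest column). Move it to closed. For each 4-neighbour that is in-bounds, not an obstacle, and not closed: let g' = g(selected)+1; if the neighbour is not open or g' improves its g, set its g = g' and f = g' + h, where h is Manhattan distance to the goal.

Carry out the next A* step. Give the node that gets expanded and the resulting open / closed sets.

step 1: expand (1,3) (f=7, h=4) → closed; open now [(0,3) g=4 f=7, (1,2) g=4 f=7, (1,4) g=4 f=9, (2,2) g=3 f=7, (3,2) g=2 f=7, (3,4) g=2 f=9, (4,2) g=1 f=7, (4,4) g=1 f=9, (5,3) g=1 f=9]

expanded=(1,3); open=[(0,3) g=4 f=7, (1,2) g=4 f=7, (1,4) g=4 f=9, (2,2) g=3 f=7, (3,2) g=2 f=7, (3,4) g=2 f=9, (4,2) g=1 f=7, (4,4) g=1 f=9, (5,3) g=1 f=9]; closed=[(1,3), (2,3), (3,3), (4,3)]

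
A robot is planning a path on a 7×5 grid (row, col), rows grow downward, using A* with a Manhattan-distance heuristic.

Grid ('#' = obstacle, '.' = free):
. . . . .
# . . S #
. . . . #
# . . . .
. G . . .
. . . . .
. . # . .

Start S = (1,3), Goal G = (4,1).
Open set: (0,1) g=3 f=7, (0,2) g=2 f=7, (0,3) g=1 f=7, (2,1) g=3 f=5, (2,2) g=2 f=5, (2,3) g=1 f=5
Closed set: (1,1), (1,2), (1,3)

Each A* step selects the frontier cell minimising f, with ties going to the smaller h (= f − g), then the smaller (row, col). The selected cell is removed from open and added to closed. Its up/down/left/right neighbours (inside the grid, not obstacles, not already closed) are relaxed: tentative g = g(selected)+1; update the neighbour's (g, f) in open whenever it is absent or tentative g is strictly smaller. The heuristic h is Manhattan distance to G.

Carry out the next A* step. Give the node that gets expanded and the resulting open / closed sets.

step 1: expand (2,1) (f=5, h=2) → closed; open now [(0,1) g=3 f=7, (0,2) g=2 f=7, (0,3) g=1 f=7, (2,0) g=4 f=7, (2,2) g=2 f=5, (2,3) g=1 f=5, (3,1) g=4 f=5]

expanded=(2,1); open=[(0,1) g=3 f=7, (0,2) g=2 f=7, (0,3) g=1 f=7, (2,0) g=4 f=7, (2,2) g=2 f=5, (2,3) g=1 f=5, (3,1) g=4 f=5]; closed=[(1,1), (1,2), (1,3), (2,1)]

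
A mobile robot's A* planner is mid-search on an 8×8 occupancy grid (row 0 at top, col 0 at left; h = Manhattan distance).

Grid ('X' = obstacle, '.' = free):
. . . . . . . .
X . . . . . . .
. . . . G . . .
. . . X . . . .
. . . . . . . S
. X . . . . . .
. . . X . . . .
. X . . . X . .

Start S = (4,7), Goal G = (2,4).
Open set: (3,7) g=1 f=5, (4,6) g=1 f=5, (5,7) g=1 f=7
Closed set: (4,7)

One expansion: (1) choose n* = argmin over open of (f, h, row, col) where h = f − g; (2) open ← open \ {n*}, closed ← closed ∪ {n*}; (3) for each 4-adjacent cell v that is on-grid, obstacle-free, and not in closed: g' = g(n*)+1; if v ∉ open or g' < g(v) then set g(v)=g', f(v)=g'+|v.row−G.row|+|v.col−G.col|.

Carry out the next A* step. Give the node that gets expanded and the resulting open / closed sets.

expanded=(3,7); open=[(2,7) g=2 f=5, (3,6) g=2 f=5, (4,6) g=1 f=5, (5,7) g=1 f=7]; closed=[(3,7), (4,7)]

step 1: expand (3,7) (f=5, h=4) → closed; open now [(2,7) g=2 f=5, (3,6) g=2 f=5, (4,6) g=1 f=5, (5,7) g=1 f=7]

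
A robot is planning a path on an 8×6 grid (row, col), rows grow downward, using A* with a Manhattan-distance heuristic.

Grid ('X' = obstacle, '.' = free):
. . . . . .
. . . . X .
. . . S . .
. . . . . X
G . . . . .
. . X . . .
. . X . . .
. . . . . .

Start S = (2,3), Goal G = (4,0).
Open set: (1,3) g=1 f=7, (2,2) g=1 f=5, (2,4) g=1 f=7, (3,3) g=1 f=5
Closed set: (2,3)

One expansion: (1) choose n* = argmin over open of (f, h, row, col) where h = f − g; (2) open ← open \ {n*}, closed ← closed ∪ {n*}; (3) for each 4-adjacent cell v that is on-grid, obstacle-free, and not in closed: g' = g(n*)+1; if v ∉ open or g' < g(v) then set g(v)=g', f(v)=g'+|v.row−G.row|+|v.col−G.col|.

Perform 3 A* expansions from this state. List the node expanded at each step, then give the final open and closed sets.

step 1: expand (2,2) (f=5, h=4) → closed; open now [(1,2) g=2 f=7, (1,3) g=1 f=7, (2,1) g=2 f=5, (2,4) g=1 f=7, (3,2) g=2 f=5, (3,3) g=1 f=5]
step 2: expand (2,1) (f=5, h=3) → closed; open now [(1,1) g=3 f=7, (1,2) g=2 f=7, (1,3) g=1 f=7, (2,0) g=3 f=5, (2,4) g=1 f=7, (3,1) g=3 f=5, (3,2) g=2 f=5, (3,3) g=1 f=5]
step 3: expand (2,0) (f=5, h=2) → closed; open now [(1,0) g=4 f=7, (1,1) g=3 f=7, (1,2) g=2 f=7, (1,3) g=1 f=7, (2,4) g=1 f=7, (3,0) g=4 f=5, (3,1) g=3 f=5, (3,2) g=2 f=5, (3,3) g=1 f=5]

order=[(2,2) → (2,1) → (2,0)]; open=[(1,0) g=4 f=7, (1,1) g=3 f=7, (1,2) g=2 f=7, (1,3) g=1 f=7, (2,4) g=1 f=7, (3,0) g=4 f=5, (3,1) g=3 f=5, (3,2) g=2 f=5, (3,3) g=1 f=5]; closed=[(2,0), (2,1), (2,2), (2,3)]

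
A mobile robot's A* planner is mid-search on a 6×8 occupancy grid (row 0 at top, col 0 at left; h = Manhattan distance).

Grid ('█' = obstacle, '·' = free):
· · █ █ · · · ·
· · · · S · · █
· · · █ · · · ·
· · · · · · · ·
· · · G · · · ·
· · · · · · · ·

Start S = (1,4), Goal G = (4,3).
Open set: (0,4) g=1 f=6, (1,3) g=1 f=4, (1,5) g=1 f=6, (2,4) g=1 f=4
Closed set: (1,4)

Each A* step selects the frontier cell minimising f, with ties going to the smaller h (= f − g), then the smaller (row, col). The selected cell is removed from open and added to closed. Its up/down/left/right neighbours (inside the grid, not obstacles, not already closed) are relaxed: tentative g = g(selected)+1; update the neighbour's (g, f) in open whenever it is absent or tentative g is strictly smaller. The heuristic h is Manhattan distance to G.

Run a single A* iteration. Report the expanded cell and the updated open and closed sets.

step 1: expand (1,3) (f=4, h=3) → closed; open now [(0,4) g=1 f=6, (1,2) g=2 f=6, (1,5) g=1 f=6, (2,4) g=1 f=4]

expanded=(1,3); open=[(0,4) g=1 f=6, (1,2) g=2 f=6, (1,5) g=1 f=6, (2,4) g=1 f=4]; closed=[(1,3), (1,4)]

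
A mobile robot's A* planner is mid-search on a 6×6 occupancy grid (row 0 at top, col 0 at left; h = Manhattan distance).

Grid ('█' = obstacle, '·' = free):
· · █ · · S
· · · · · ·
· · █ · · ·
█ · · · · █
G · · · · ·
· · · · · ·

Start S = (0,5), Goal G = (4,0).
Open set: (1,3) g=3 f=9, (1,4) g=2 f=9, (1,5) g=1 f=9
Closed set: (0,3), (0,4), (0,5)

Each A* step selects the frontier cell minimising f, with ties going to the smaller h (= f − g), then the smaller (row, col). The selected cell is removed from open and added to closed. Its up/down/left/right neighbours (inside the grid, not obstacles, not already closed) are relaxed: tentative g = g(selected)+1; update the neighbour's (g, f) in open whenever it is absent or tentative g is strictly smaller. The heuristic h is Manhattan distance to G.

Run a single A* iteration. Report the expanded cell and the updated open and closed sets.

expanded=(1,3); open=[(1,2) g=4 f=9, (1,4) g=2 f=9, (1,5) g=1 f=9, (2,3) g=4 f=9]; closed=[(0,3), (0,4), (0,5), (1,3)]

step 1: expand (1,3) (f=9, h=6) → closed; open now [(1,2) g=4 f=9, (1,4) g=2 f=9, (1,5) g=1 f=9, (2,3) g=4 f=9]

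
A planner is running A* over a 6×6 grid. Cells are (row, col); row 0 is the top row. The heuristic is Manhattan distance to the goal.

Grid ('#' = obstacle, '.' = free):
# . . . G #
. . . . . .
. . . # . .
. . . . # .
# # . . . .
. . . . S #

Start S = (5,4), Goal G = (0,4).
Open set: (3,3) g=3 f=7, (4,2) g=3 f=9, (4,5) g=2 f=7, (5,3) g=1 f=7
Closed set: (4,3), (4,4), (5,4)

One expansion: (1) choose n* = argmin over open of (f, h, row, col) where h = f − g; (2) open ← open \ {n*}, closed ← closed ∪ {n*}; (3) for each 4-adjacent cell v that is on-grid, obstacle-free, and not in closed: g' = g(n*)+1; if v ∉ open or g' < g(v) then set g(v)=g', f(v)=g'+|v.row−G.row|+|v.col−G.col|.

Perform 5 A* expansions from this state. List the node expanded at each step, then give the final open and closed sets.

order=[(3,3) → (4,5) → (3,5) → (2,5) → (1,5)]; open=[(1,4) g=6 f=7, (2,4) g=5 f=7, (3,2) g=4 f=9, (4,2) g=3 f=9, (5,3) g=1 f=7]; closed=[(1,5), (2,5), (3,3), (3,5), (4,3), (4,4), (4,5), (5,4)]

step 1: expand (3,3) (f=7, h=4) → closed; open now [(3,2) g=4 f=9, (4,2) g=3 f=9, (4,5) g=2 f=7, (5,3) g=1 f=7]
step 2: expand (4,5) (f=7, h=5) → closed; open now [(3,2) g=4 f=9, (3,5) g=3 f=7, (4,2) g=3 f=9, (5,3) g=1 f=7]
step 3: expand (3,5) (f=7, h=4) → closed; open now [(2,5) g=4 f=7, (3,2) g=4 f=9, (4,2) g=3 f=9, (5,3) g=1 f=7]
step 4: expand (2,5) (f=7, h=3) → closed; open now [(1,5) g=5 f=7, (2,4) g=5 f=7, (3,2) g=4 f=9, (4,2) g=3 f=9, (5,3) g=1 f=7]
step 5: expand (1,5) (f=7, h=2) → closed; open now [(1,4) g=6 f=7, (2,4) g=5 f=7, (3,2) g=4 f=9, (4,2) g=3 f=9, (5,3) g=1 f=7]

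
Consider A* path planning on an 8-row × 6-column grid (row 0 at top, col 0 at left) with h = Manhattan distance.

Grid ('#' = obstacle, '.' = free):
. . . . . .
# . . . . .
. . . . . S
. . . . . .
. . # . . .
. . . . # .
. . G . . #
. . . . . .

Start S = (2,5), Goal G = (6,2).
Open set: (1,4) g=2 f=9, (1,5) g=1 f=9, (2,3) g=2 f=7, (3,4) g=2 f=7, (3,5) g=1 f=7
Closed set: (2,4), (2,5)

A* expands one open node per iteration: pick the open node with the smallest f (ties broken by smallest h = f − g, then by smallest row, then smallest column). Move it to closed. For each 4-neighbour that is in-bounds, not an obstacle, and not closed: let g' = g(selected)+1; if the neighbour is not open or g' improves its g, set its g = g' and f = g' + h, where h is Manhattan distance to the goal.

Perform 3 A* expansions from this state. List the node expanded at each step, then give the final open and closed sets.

step 1: expand (2,3) (f=7, h=5) → closed; open now [(1,3) g=3 f=9, (1,4) g=2 f=9, (1,5) g=1 f=9, (2,2) g=3 f=7, (3,3) g=3 f=7, (3,4) g=2 f=7, (3,5) g=1 f=7]
step 2: expand (2,2) (f=7, h=4) → closed; open now [(1,2) g=4 f=9, (1,3) g=3 f=9, (1,4) g=2 f=9, (1,5) g=1 f=9, (2,1) g=4 f=9, (3,2) g=4 f=7, (3,3) g=3 f=7, (3,4) g=2 f=7, (3,5) g=1 f=7]
step 3: expand (3,2) (f=7, h=3) → closed; open now [(1,2) g=4 f=9, (1,3) g=3 f=9, (1,4) g=2 f=9, (1,5) g=1 f=9, (2,1) g=4 f=9, (3,1) g=5 f=9, (3,3) g=3 f=7, (3,4) g=2 f=7, (3,5) g=1 f=7]

order=[(2,3) → (2,2) → (3,2)]; open=[(1,2) g=4 f=9, (1,3) g=3 f=9, (1,4) g=2 f=9, (1,5) g=1 f=9, (2,1) g=4 f=9, (3,1) g=5 f=9, (3,3) g=3 f=7, (3,4) g=2 f=7, (3,5) g=1 f=7]; closed=[(2,2), (2,3), (2,4), (2,5), (3,2)]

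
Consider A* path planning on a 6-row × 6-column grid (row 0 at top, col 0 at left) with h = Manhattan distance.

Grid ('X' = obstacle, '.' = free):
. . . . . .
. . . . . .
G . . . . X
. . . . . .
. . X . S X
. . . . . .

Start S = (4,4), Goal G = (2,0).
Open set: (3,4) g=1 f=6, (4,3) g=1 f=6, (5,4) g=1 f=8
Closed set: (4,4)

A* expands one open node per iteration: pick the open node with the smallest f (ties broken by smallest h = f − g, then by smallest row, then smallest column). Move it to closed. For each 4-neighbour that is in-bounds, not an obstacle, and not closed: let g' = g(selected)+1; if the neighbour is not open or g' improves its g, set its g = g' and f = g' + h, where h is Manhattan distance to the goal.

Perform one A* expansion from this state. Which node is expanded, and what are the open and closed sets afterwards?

step 1: expand (3,4) (f=6, h=5) → closed; open now [(2,4) g=2 f=6, (3,3) g=2 f=6, (3,5) g=2 f=8, (4,3) g=1 f=6, (5,4) g=1 f=8]

expanded=(3,4); open=[(2,4) g=2 f=6, (3,3) g=2 f=6, (3,5) g=2 f=8, (4,3) g=1 f=6, (5,4) g=1 f=8]; closed=[(3,4), (4,4)]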